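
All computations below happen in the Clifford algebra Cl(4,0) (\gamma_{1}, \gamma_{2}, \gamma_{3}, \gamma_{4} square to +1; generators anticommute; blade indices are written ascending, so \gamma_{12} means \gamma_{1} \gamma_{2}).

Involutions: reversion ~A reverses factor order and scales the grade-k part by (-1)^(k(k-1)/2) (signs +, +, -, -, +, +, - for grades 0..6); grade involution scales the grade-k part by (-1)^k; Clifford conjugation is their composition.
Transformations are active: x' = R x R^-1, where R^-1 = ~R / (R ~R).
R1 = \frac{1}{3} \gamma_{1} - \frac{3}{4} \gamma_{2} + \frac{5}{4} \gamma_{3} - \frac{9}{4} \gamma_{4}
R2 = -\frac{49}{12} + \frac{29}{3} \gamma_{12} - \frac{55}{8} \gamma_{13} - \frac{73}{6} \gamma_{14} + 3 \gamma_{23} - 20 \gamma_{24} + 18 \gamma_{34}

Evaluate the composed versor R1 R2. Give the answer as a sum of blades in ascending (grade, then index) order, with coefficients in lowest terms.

Distribute over the terms of R1 (each basis-blade product reordered to ascending indices, repeated generators contracted through their squares):
(\frac{1}{3} \gamma_{1}) R2 = -\frac{49}{36} \gamma_{1} + \frac{29}{9} \gamma_{2} - \frac{55}{24} \gamma_{3} - \frac{73}{18} \gamma_{4} + \gamma_{123} - \frac{20}{3} \gamma_{124} + 6 \gamma_{134}
(-\frac{3}{4} \gamma_{2}) R2 = \frac{29}{4} \gamma_{1} + \frac{49}{16} \gamma_{2} - \frac{9}{4} \gamma_{3} + 15 \gamma_{4} - \frac{165}{32} \gamma_{123} - \frac{73}{8} \gamma_{124} - \frac{27}{2} \gamma_{234}
(\frac{5}{4} \gamma_{3}) R2 = \frac{275}{32} \gamma_{1} - \frac{15}{4} \gamma_{2} - \frac{245}{48} \gamma_{3} + \frac{45}{2} \gamma_{4} + \frac{145}{12} \gamma_{123} + \frac{365}{24} \gamma_{134} + 25 \gamma_{234}
(-\frac{9}{4} \gamma_{4}) R2 = -\frac{219}{8} \gamma_{1} - 45 \gamma_{2} + \frac{81}{2} \gamma_{3} + \frac{147}{16} \gamma_{4} - \frac{87}{4} \gamma_{124} + \frac{495}{32} \gamma_{134} - \frac{27}{4} \gamma_{234}
Summing the partial products and collecting blades:
Answer: -\frac{3713}{288} \gamma_{1} - \frac{6115}{144} \gamma_{2} + \frac{1481}{48} \gamma_{3} + \frac{6139}{144} \gamma_{4} + \frac{761}{96} \gamma_{123} - \frac{901}{24} \gamma_{124} + \frac{3521}{96} \gamma_{134} + \frac{19}{4} \gamma_{234}


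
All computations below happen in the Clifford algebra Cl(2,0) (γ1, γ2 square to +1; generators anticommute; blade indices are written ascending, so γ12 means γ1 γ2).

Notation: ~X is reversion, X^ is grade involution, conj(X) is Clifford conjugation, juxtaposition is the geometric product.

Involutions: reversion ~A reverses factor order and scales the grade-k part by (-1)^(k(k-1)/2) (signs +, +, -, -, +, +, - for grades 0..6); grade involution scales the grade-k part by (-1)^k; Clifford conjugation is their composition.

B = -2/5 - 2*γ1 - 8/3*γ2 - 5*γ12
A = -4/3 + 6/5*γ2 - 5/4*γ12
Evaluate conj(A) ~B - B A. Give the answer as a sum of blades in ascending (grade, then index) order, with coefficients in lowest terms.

first term: -151/60 + 16/3*γ1 + 2941/450*γ2 - 287/30*γ12
second term: -107/12 - 20/3*γ1 + 2509/450*γ2 + 143/30*γ12
Answer: 32/5 + 12*γ1 + 24/25*γ2 - 43/3*γ12


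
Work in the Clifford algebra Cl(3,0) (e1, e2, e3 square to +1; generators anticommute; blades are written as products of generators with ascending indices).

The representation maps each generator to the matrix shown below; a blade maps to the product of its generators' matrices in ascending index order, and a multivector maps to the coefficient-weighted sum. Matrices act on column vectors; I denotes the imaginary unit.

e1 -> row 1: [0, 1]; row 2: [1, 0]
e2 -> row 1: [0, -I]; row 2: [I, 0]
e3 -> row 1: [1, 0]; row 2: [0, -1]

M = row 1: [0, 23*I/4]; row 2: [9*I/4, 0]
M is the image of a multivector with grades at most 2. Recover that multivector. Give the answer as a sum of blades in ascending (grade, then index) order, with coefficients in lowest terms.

Method: 1, rho(e1), rho(e2), rho(e3) form a trace-orthogonal basis of the 2x2 complex matrices (tr(X Y) = 2 if X = Y, else 0), so M = m0*1 + m1*rho(e1) + m2*rho(e2) + m3*rho(e3) with m0 = tr(M)/2 = 0, m1 = tr(M rho(e1))/2 = 4*I, m2 = tr(M rho(e2))/2 = -7/4, m3 = tr(M rho(e3))/2 = 0.
Multiplying table entries, the bivector images are rho(e1 e2) = I*rho(e3), rho(e1 e3) = -I*rho(e2), rho(e2 e3) = I*rho(e1); with real blade coefficients the real parts of m0..m3 are the coefficients of 1, e1, e2, e3 and the imaginary parts give the bivectors (e2 e3: Im m1, e1 e3: -Im m2, e1 e2: Im m3).
Answer: -7/4*e2 + 4*e2 e3


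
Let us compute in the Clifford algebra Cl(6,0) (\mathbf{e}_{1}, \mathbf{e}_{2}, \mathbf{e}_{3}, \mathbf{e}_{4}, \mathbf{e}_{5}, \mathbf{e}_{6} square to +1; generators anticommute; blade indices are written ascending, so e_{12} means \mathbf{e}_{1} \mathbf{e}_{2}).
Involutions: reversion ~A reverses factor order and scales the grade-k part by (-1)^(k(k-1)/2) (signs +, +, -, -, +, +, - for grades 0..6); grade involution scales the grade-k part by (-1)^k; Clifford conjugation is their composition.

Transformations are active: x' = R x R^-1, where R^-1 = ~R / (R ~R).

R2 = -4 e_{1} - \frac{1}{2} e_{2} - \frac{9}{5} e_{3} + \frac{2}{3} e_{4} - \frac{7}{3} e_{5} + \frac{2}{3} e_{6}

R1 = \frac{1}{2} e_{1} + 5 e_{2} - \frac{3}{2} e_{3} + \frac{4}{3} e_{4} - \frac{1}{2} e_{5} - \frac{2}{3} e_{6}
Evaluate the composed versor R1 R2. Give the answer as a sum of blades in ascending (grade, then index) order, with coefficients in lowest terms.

Distribute over the terms of R1 (each basis-blade product reordered to ascending indices, repeated generators contracted through their squares):
(\frac{1}{2} e_{1}) R2 = -2 - \frac{1}{4} e_{12} - \frac{9}{10} e_{13} + \frac{1}{3} e_{14} - \frac{7}{6} e_{15} + \frac{1}{3} e_{16}
(5 e_{2}) R2 = -\frac{5}{2} + 20 e_{12} - 9 e_{23} + \frac{10}{3} e_{24} - \frac{35}{3} e_{25} + \frac{10}{3} e_{26}
(-\frac{3}{2} e_{3}) R2 = \frac{27}{10} - 6 e_{13} - \frac{3}{4} e_{23} - e_{34} + \frac{7}{2} e_{35} - e_{36}
(\frac{4}{3} e_{4}) R2 = \frac{8}{9} + \frac{16}{3} e_{14} + \frac{2}{3} e_{24} + \frac{12}{5} e_{34} - \frac{28}{9} e_{45} + \frac{8}{9} e_{46}
(-\frac{1}{2} e_{5}) R2 = \frac{7}{6} - 2 e_{15} - \frac{1}{4} e_{25} - \frac{9}{10} e_{35} + \frac{1}{3} e_{45} - \frac{1}{3} e_{56}
(-\frac{2}{3} e_{6}) R2 = -\frac{4}{9} - \frac{8}{3} e_{16} - \frac{1}{3} e_{26} - \frac{6}{5} e_{36} + \frac{4}{9} e_{46} - \frac{14}{9} e_{56}
Summing the partial products and collecting blades:
Answer: -\frac{17}{90} + \frac{79}{4} e_{12} - \frac{69}{10} e_{13} + \frac{17}{3} e_{14} - \frac{19}{6} e_{15} - \frac{7}{3} e_{16} - \frac{39}{4} e_{23} + 4 e_{24} - \frac{143}{12} e_{25} + 3 e_{26} + \frac{7}{5} e_{34} + \frac{13}{5} e_{35} - \frac{11}{5} e_{36} - \frac{25}{9} e_{45} + \frac{4}{3} e_{46} - \frac{17}{9} e_{56}


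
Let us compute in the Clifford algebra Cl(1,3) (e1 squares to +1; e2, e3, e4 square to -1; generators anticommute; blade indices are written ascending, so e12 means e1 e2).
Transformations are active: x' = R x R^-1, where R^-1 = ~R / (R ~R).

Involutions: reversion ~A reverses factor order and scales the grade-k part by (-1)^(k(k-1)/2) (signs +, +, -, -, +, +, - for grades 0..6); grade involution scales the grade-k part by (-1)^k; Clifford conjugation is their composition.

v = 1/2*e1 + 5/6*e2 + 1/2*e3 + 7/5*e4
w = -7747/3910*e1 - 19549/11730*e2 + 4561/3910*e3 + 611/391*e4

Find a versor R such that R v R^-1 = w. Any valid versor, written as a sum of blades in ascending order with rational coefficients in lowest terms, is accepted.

Reasoning: v^2 = w^2 = -2389/900 since conjugation preserves the quadratic form; R = v + w = -2896/1955*e1 - 1629/1955*e2 + 3258/1955*e3 + 5792/1955*e4 is then valid when invertible, keeping its own part and reversing (v - w)/2.
Answer: -2896/1955*e1 - 1629/1955*e2 + 3258/1955*e3 + 5792/1955*e4


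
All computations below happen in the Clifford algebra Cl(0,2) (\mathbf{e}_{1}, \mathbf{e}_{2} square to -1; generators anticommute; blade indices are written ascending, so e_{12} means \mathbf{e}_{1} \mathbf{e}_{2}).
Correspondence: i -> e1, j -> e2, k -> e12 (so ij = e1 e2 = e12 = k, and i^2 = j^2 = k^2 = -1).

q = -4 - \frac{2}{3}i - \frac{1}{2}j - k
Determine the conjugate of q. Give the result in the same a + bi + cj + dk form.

In blades: q = -4 - \frac{2}{3} e_{1} - \frac{1}{2} e_{2} - e_{12}.
Conjugation here is Clifford conjugation: the scalar is fixed and the grade-1 and grade-2 blades all flip sign, giving -4 + \frac{2}{3} e_{1} + \frac{1}{2} e_{2} + e_{12}; translating back:
Answer: -4 + \frac{2}{3}i + \frac{1}{2}j + k


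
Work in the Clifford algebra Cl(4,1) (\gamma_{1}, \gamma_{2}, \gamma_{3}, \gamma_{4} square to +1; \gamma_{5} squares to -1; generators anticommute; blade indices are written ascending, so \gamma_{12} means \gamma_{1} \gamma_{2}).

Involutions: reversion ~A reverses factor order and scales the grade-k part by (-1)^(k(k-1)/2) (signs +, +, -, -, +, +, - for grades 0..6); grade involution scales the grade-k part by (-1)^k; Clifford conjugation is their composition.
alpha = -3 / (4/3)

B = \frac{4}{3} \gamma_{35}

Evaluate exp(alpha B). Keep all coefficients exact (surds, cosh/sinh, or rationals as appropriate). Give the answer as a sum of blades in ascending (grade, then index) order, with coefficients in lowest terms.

B^2 = (\frac{4}{3})^2*(\gamma_{35})^2 = \frac{16}{9}*(+1) = \frac{16}{9} (a basis 2-blade squares to minus the product of its generators' squares).
B^2 = \frac{16}{9} — a positive square means the series sums to a boost: l = \frac{4}{3}, alpha*l = -3, so exp(alpha B) = cosh(-3) + (sinh(-3)/(\frac{4}{3}))*B = \cosh{\left(3 \right)} + (- \frac{3 \sinh{\left(3 \right)}}{4})*B.
Answer: \cosh{\left(3 \right)} - \sinh{\left(3 \right)} \gamma_{35}


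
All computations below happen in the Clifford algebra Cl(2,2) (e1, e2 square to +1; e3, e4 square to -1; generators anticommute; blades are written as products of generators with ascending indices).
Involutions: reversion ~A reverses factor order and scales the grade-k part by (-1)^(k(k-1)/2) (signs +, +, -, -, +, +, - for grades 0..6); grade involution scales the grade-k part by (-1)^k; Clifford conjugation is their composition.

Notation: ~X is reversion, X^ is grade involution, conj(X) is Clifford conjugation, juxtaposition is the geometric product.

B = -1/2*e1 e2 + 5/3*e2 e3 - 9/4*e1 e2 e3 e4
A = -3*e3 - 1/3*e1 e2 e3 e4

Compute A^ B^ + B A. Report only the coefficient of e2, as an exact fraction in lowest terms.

first term: 3/4 + 5*e2 - 5/9*e1 e4 - 1/6*e3 e4 - 3/2*e1 e2 e3 + 27/4*e1 e2 e4
second term: 3/4 + 5*e2 - 5/9*e1 e4 - 1/6*e3 e4 + 3/2*e1 e2 e3 + 27/4*e1 e2 e4
Answer: 10


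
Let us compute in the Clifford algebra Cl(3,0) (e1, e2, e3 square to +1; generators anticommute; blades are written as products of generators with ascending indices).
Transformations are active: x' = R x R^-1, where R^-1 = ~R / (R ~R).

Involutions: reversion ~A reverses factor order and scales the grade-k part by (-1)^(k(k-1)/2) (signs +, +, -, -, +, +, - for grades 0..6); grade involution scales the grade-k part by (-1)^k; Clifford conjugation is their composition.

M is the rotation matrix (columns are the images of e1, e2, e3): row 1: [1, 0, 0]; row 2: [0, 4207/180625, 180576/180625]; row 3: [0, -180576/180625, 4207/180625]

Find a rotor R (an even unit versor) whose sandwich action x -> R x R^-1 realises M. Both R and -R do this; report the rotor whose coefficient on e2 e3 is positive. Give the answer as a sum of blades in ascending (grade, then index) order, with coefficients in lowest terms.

Method: write R = a + b12*e1 e2 + b13*e1 e3 + b23*e2 e3 with a^2 + b12^2 + b13^2 + b23^2 = 1 (so R^-1 = ~R). Expanding the columns R e_j ~R gives tr M = 4a^2 - 1 and, from the antisymmetric part, M21 - M12 = -4a*b12, M13 - M31 = 4a*b13, M32 - M23 = -4a*b23.
Here tr M = 189039/180625, so a^2 = (1 + tr M)/4 = 92416/180625 and a = ±304/425. Taking a = 304/425: M21 - M12 = 0, M13 - M31 = 0, M32 - M23 = -361152/180625, giving b12 = 0, b13 = 0, b23 = 297/425, i.e. R = 304/425 + 297/425*e2 e3.
Its e2 e3 coefficient is already positive.
Answer: 304/425 + 297/425*e2 e3. Recall the cover is two-to-one: with M of trace 189039/180625, both preimages act alike, and the stated e2 e3 sign chooses the sheet.


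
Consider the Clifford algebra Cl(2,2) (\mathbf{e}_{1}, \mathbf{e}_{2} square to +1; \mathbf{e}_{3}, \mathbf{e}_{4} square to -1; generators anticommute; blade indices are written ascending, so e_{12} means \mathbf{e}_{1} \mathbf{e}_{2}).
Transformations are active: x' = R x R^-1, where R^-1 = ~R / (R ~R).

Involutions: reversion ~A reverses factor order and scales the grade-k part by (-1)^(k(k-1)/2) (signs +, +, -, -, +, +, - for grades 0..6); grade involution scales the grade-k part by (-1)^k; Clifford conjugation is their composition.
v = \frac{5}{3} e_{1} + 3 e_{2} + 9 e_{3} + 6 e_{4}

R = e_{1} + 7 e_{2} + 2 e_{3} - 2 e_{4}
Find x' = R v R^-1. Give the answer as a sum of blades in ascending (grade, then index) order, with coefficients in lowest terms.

~R = e_{1} + 7 e_{2} + 2 e_{3} - 2 e_{4}, and R ~R = 42, so R^-1 = ~R / (42).
R v = \frac{50}{3} - \frac{26}{3} e_{12} + \frac{17}{3} e_{13} + \frac{28}{3} e_{14} + 57 e_{23} + 48 e_{24} + 30 e_{34}
Answer: -\frac{55}{63} e_{1} + \frac{23}{9} e_{2} - \frac{467}{63} e_{3} - \frac{478}{63} e_{4}


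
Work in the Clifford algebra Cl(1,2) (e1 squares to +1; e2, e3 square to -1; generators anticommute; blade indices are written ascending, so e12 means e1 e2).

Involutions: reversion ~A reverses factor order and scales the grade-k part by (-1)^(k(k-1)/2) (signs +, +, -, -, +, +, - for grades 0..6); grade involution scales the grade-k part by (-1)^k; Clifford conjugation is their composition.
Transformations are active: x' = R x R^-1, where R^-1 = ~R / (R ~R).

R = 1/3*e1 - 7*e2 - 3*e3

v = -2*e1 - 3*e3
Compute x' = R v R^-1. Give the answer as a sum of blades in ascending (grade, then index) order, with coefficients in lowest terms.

~R = 1/3*e1 - 7*e2 - 3*e3, and R ~R = -521/9, so R^-1 = ~R / (-521/9).
R v = -29/3 - 14*e12 - 7*e13 + 21*e23
Answer: 1100/521*e1 - 1218/521*e2 + 1041/521*e3


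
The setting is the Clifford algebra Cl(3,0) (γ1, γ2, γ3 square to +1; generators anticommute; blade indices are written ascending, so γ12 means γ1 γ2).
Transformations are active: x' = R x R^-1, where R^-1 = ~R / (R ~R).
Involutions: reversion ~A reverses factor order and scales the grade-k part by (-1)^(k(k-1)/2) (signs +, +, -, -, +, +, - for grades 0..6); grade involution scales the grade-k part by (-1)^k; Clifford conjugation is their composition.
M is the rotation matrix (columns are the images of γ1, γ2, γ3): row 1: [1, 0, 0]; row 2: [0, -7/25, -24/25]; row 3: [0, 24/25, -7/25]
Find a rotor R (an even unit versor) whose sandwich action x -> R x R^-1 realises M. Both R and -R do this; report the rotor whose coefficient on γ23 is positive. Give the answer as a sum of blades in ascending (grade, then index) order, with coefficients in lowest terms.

Method: write R = a + b12*γ12 + b13*γ13 + b23*γ23 with a^2 + b12^2 + b13^2 + b23^2 = 1 (so R^-1 = ~R). Expanding the columns R e_j ~R gives tr M = 4a^2 - 1 and, from the antisymmetric part, M21 - M12 = -4a*b12, M13 - M31 = 4a*b13, M32 - M23 = -4a*b23.
Here tr M = 11/25, so a^2 = (1 + tr M)/4 = 9/25 and a = ±3/5. Taking a = 3/5: M21 - M12 = 0, M13 - M31 = 0, M32 - M23 = 48/25, giving b12 = 0, b13 = 0, b23 = -4/5, i.e. R = 3/5 - 4/5*γ23.
Its γ23 coefficient is negative, so report the other preimage -R.
Answer: -3/5 + 4/5*γ23. Why the constraint matters: R and -R act identically through the sandwich — M has trace 11/25 either way — so only the sign condition on γ23 picks one of the two preimages.


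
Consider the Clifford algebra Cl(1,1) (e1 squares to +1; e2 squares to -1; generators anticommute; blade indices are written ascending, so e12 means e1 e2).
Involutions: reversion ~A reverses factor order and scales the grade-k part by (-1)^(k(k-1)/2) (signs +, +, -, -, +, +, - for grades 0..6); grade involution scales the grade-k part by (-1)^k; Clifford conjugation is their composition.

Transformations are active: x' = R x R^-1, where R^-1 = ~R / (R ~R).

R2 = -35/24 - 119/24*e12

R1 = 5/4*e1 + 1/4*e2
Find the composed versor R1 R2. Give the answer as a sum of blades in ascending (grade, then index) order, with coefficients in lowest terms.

Distribute over the terms of R1 (each basis-blade product reordered to ascending indices, repeated generators contracted through their squares):
(5/4*e1) R2 = -175/96*e1 - 595/96*e2
(1/4*e2) R2 = -119/96*e1 - 35/96*e2
Summing the partial products and collecting blades:
Answer: -49/16*e1 - 105/16*e2


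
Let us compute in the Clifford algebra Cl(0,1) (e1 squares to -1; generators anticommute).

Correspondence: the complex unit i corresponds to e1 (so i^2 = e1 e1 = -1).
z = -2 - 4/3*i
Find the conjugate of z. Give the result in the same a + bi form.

In blades: z = -2 - 4/3*e1.
Conjugation here is Clifford conjugation: the scalar is fixed and the grade-1 and grade-2 blades all flip sign, giving -2 + 4/3*e1; translating back:
Answer: -2 + 4/3*i


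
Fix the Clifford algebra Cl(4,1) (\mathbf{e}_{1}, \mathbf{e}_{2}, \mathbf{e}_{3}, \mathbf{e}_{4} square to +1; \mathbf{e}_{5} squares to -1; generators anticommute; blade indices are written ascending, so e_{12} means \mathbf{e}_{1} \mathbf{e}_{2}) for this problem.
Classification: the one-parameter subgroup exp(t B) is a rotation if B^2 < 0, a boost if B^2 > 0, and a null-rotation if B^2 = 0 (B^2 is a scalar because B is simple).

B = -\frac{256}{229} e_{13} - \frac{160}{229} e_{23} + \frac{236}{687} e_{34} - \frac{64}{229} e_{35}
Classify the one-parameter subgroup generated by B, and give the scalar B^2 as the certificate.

B^2 term by term: the squares give (-\frac{256}{229})^2*(e_{13})^2 + (-\frac{160}{229})^2*(e_{23})^2 + (\frac{236}{687})^2*(e_{34})^2 + (-\frac{64}{229})^2*(e_{35})^2 = \frac{65536}{52441}*(-1) + \frac{25600}{52441}*(-1) + \frac{55696}{471969}*(-1) + \frac{4096}{52441}*(+1) = -\frac{16}{9} (each basis 2-blade squares to minus the product of its generators' squares); cross terms between blades sharing an index anticommute and cancel. So B^2 = -\frac{16}{9}.
Answer: rotation, certificate B^2 = -\frac{16}{9}. Because -\frac{16}{9} is invariant under every versor sandwich, the classification follows from its sign alone.


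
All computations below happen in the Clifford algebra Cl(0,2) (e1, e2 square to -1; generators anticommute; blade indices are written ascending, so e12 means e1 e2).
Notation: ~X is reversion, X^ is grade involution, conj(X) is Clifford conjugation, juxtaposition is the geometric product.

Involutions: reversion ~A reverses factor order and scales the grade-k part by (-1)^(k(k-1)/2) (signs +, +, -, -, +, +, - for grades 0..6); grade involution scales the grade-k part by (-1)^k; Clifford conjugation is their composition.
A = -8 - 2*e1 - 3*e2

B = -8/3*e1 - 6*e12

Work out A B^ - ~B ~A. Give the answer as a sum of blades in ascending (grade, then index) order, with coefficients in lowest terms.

first term: 16/3 - 10/3*e1 - 12*e2 + 56*e12
second term: -16/3 + 118/3*e1 - 12*e2 - 40*e12
Answer: 32/3 - 128/3*e1 + 96*e12


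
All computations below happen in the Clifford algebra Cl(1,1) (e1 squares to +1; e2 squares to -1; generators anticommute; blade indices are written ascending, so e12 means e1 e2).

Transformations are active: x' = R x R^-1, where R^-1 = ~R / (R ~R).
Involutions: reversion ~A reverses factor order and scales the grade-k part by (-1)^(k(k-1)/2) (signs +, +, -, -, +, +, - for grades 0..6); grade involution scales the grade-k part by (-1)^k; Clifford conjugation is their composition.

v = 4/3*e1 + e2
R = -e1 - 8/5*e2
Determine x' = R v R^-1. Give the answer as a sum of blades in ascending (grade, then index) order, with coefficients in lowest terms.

~R = -e1 - 8/5*e2, and R ~R = -39/25, so R^-1 = ~R / (-39/25).
R v = 4/15 + 17/15*e12
Answer: -116/117*e1 - 53/117*e2


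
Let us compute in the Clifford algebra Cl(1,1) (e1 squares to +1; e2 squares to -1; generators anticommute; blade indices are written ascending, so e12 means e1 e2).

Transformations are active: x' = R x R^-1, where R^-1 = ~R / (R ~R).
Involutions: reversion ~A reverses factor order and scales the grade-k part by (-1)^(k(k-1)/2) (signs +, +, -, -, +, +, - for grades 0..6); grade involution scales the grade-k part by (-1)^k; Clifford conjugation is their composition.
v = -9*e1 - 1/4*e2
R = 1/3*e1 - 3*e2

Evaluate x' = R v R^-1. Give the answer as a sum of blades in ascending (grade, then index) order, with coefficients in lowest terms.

~R = 1/3*e1 - 3*e2, and R ~R = -80/9, so R^-1 = ~R / (-80/9).
R v = -15/4 - 325/12*e12
Answer: 297/32*e1 - 73/32*e2


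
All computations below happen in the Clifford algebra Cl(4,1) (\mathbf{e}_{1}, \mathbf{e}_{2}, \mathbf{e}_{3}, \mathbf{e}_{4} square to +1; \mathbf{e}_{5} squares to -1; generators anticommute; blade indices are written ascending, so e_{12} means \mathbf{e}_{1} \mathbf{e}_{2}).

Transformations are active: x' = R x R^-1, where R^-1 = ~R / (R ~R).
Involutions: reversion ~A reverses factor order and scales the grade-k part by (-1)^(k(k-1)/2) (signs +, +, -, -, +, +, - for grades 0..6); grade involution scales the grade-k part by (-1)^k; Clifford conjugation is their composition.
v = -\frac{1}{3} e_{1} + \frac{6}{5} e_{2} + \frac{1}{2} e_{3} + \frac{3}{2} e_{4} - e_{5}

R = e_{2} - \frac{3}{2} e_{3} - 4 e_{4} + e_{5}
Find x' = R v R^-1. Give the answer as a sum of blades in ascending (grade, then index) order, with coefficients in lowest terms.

~R = e_{2} - \frac{3}{2} e_{3} - 4 e_{4} + e_{5}, and R ~R = \frac{73}{4}, so R^-1 = ~R / (\frac{73}{4}).
R v = -\frac{91}{20} + \frac{1}{3} e_{12} - \frac{1}{2} e_{13} - \frac{4}{3} e_{14} + \frac{1}{3} e_{15} + \frac{23}{10} e_{23} + \frac{63}{10} e_{24} - \frac{11}{5} e_{25} - \frac{1}{4} e_{34} + e_{35} + \frac{5}{2} e_{45}
Answer: \frac{1}{3} e_{1} - \frac{124}{73} e_{2} + \frac{181}{730} e_{3} + \frac{361}{730} e_{4} + \frac{183}{365} e_{5}


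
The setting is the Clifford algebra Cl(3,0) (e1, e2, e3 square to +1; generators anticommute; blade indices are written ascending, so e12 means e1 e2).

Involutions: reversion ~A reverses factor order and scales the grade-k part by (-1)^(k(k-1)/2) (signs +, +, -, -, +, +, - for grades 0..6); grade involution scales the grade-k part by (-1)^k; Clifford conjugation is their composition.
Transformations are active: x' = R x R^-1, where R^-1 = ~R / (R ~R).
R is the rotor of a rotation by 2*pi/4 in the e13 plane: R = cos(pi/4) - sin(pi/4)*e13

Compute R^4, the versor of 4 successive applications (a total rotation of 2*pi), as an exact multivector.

The rotor phase is half the rotation angle and phases add under composition, so 4 steps in the e13 plane accumulate phase 4*(pi/4) = pi: R^4 = cos(pi) - sin(pi)*e13.
cos(pi) = -1 and sin(pi) = 0, so R^4 = -1. The total rotation 2*pi is 1 full turn, so every vector returns to itself, yet the rotor is -1, on the OTHER sheet of the double cover (an odd number of 2*pi turns).
Answer: -1


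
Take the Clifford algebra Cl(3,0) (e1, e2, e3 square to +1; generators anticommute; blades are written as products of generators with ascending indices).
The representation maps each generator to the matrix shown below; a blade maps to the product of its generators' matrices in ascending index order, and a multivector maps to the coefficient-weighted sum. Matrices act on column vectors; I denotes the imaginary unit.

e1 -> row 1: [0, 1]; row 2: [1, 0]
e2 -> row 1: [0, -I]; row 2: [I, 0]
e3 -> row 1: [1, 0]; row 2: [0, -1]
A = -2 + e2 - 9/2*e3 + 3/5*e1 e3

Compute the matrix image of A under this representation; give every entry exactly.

Bivector images (products of the table entries): rho(e1 e3) = rho(e1)rho(e3) = row 1: [0, -1]; row 2: [1, 0].
M = (-2)*1 + (1)*rho(e2) + (-9/2)*rho(e3) + (3/5)*rho(e1 e3), summed entrywise (1 is the identity matrix):
Answer: row 1: [-13/2, -3/5 - I]; row 2: [3/5 + I, 5/2]


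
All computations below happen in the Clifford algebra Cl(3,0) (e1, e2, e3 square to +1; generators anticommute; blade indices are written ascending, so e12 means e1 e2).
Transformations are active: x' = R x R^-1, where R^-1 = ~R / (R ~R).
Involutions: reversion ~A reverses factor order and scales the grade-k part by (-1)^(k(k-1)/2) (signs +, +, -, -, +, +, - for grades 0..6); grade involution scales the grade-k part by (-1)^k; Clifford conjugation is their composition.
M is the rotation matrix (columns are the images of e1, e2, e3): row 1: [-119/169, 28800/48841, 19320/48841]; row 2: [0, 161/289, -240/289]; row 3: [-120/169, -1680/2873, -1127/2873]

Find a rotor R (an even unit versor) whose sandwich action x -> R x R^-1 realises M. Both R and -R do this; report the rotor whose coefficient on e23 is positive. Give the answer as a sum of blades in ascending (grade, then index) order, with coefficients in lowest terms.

Method: write R = a + b12*e12 + b13*e13 + b23*e23 with a^2 + b12^2 + b13^2 + b23^2 = 1 (so R^-1 = ~R). Expanding the columns R e_j ~R gives tr M = 4a^2 - 1 and, from the antisymmetric part, M21 - M12 = -4a*b12, M13 - M31 = 4a*b13, M32 - M23 = -4a*b23.
Here tr M = -26341/48841, so a^2 = (1 + tr M)/4 = 5625/48841 and a = ±75/221. Taking a = 75/221: M21 - M12 = -28800/48841, M13 - M31 = 54000/48841, M32 - M23 = 12000/48841, giving b12 = 96/221, b13 = 180/221, b23 = -40/221, i.e. R = 75/221 + 96/221*e12 + 180/221*e13 - 40/221*e23.
Its e23 coefficient is negative, so report the other preimage -R.
Answer: -75/221 - 96/221*e12 - 180/221*e13 + 40/221*e23. Uniqueness: Spin(3) -> SO(3) maps R and -R to the same rotation of trace -26341/48841; fixing the sign of the e23 coefficient removes the ambiguity.


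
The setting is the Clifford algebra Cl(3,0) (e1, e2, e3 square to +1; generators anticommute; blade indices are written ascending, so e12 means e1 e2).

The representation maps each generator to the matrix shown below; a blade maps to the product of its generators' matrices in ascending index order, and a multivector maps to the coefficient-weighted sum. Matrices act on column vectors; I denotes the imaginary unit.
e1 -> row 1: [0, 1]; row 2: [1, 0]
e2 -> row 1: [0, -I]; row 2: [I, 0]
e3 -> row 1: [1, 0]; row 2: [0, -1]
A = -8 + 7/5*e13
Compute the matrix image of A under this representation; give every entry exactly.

Bivector images (products of the table entries): rho(e13) = rho(e1)rho(e3) = row 1: [0, -1]; row 2: [1, 0].
M = (-8)*1 + (7/5)*rho(e13), summed entrywise (1 is the identity matrix):
Answer: row 1: [-8, -7/5]; row 2: [7/5, -8]


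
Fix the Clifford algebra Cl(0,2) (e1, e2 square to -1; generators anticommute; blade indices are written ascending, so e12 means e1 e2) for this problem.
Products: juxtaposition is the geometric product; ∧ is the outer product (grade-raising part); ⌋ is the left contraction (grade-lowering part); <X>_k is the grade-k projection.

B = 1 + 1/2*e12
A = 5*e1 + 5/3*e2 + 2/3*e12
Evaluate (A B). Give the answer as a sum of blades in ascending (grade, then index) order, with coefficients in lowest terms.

step 1: -1/3 + 35/6*e1 - 5/6*e2 + 2/3*e12
Answer: -1/3 + 35/6*e1 - 5/6*e2 + 2/3*e12


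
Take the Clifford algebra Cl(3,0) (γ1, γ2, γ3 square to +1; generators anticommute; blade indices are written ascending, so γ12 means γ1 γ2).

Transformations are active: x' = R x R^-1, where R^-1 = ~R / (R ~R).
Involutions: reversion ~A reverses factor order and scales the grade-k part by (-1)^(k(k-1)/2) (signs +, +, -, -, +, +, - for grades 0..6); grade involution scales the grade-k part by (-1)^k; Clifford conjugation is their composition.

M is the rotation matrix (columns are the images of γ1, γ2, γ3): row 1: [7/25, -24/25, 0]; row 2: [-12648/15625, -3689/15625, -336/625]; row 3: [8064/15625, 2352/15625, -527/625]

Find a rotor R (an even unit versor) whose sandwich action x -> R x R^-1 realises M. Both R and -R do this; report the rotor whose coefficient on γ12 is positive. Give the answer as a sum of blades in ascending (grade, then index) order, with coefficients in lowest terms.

Method: write R = a + b12*γ12 + b13*γ13 + b23*γ23 with a^2 + b12^2 + b13^2 + b23^2 = 1 (so R^-1 = ~R). Expanding the columns R e_j ~R gives tr M = 4a^2 - 1 and, from the antisymmetric part, M21 - M12 = -4a*b12, M13 - M31 = 4a*b13, M32 - M23 = -4a*b23.
Here tr M = -12489/15625, so a^2 = (1 + tr M)/4 = 784/15625 and a = ±28/125. Taking a = 28/125: M21 - M12 = 2352/15625, M13 - M31 = -8064/15625, M32 - M23 = 10752/15625, giving b12 = -21/125, b13 = -72/125, b23 = -96/125, i.e. R = 28/125 - 21/125*γ12 - 72/125*γ13 - 96/125*γ23.
Its γ12 coefficient is negative, so report the other preimage -R.
Answer: -28/125 + 21/125*γ12 + 72/125*γ13 + 96/125*γ23. Why the constraint matters: R and -R act identically through the sandwich — M has trace -12489/15625 either way — so only the sign condition on γ12 picks one of the two preimages.


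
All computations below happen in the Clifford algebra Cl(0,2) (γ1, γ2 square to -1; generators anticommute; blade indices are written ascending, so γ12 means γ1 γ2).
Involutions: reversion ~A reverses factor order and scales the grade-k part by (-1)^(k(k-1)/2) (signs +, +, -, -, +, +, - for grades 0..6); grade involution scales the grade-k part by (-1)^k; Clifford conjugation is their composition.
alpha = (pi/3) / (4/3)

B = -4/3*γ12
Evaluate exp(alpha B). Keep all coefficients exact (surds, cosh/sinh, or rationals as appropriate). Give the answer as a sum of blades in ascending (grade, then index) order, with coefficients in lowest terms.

B^2 = (-4/3)^2*(γ12)^2 = 16/9*(-1) = -16/9 (a basis 2-blade squares to minus the product of its generators' squares).
B^2 = -16/9 — the series telescopes trigonometrically here: l = 4/3, alpha*l = pi/3, so exp(alpha B) = cos(pi/3) + (sin(pi/3)/(4/3))*B = 1/2 + (3*sqrt(3)/8)*B.
Answer: 1/2 - sqrt(3)/2*γ12


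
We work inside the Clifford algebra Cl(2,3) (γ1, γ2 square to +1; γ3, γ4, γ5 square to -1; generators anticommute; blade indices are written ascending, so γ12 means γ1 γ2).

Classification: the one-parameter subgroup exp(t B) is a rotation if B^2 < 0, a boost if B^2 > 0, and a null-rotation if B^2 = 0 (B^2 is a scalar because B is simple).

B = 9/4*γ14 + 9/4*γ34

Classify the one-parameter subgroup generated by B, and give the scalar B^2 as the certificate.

B^2 term by term: the squares give (9/4)^2*(γ14)^2 + (9/4)^2*(γ34)^2 = 81/16*(+1) + 81/16*(-1) = 0 (each basis 2-blade squares to minus the product of its generators' squares); cross terms between blades sharing an index anticommute and cancel. So B^2 = 0.
Answer: null-rotation, certificate B^2 = 0. No conjugation can change B^2 = 0; the sign gives the class.


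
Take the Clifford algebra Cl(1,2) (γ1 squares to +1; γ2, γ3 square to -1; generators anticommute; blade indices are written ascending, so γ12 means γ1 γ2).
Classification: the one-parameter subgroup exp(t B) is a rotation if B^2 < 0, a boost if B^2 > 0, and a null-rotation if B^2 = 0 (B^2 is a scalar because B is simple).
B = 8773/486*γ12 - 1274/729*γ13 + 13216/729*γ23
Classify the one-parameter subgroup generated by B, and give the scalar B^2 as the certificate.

B^2 term by term: the squares give (8773/486)^2*(γ12)^2 + (-1274/729)^2*(γ13)^2 + (13216/729)^2*(γ23)^2 = 76965529/236196*(+1) + 1623076/531441*(+1) + 174662656/531441*(-1) = 1/4 (each basis 2-blade squares to minus the product of its generators' squares); cross terms between blades sharing an index anticommute and cancel. So B^2 = 1/4.
Answer: boost, certificate B^2 = 1/4. Certificate logic: 1/4 is a conjugation-invariant scalar, so its sign fixes rotation versus boost versus null-rotation outright.


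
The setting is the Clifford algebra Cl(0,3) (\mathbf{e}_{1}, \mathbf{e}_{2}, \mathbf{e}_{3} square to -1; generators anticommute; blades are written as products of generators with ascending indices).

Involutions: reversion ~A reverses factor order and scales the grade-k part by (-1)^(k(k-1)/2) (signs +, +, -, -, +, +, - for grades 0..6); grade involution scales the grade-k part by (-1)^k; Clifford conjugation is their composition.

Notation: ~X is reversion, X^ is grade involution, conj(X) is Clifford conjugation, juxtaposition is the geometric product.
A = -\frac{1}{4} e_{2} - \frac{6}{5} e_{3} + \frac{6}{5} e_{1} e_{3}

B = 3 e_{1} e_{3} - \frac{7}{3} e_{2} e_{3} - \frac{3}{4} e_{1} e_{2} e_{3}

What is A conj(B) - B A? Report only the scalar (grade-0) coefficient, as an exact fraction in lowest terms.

first term: \frac{18}{5} + \frac{18}{5} e_{1} - \frac{37}{10} e_{2} + \frac{7}{12} e_{3} + \frac{19}{10} e_{1} e_{2} + \frac{3}{16} e_{1} e_{3} - \frac{3}{4} e_{1} e_{2} e_{3}
second term: -\frac{18}{5} + \frac{18}{5} e_{1} - \frac{37}{10} e_{2} + \frac{7}{12} e_{3} + \frac{19}{10} e_{1} e_{2} + \frac{3}{16} e_{1} e_{3} + \frac{3}{4} e_{1} e_{2} e_{3}
Answer: \frac{36}{5}


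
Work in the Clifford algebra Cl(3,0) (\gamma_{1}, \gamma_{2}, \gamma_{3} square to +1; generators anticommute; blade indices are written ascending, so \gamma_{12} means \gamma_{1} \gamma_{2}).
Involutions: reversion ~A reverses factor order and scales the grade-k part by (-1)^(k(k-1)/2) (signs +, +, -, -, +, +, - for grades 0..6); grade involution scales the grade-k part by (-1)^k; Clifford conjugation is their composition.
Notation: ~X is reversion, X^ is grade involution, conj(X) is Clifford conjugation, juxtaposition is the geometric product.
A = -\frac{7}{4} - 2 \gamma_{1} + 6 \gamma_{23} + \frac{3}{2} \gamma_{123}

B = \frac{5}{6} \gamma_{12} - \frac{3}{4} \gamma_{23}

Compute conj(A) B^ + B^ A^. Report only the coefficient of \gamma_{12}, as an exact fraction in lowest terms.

first term: -\frac{9}{2} + \frac{9}{8} \gamma_{1} + \frac{5}{3} \gamma_{2} - \frac{5}{4} \gamma_{3} - \frac{35}{24} \gamma_{12} + 5 \gamma_{13} + \frac{21}{16} \gamma_{23} - \frac{3}{2} \gamma_{123}
second term: \frac{9}{2} - \frac{9}{8} \gamma_{1} - \frac{5}{3} \gamma_{2} + \frac{5}{4} \gamma_{3} - \frac{35}{24} \gamma_{12} + 5 \gamma_{13} + \frac{21}{16} \gamma_{23} - \frac{3}{2} \gamma_{123}
Answer: -\frac{35}{12}


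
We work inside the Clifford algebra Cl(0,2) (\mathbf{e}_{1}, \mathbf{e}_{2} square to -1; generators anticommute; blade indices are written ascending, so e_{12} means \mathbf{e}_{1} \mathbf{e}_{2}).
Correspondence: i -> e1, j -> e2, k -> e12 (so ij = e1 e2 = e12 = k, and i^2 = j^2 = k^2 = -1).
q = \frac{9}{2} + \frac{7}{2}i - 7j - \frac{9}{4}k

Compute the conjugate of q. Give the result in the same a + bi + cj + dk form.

In blades: q = \frac{9}{2} + \frac{7}{2} e_{1} - 7 e_{2} - \frac{9}{4} e_{12}.
Conjugation here is Clifford conjugation: the scalar is fixed and the grade-1 and grade-2 blades all flip sign, giving \frac{9}{2} - \frac{7}{2} e_{1} + 7 e_{2} + \frac{9}{4} e_{12}; translating back:
Answer: \frac{9}{2} - \frac{7}{2}i + 7j + \frac{9}{4}k


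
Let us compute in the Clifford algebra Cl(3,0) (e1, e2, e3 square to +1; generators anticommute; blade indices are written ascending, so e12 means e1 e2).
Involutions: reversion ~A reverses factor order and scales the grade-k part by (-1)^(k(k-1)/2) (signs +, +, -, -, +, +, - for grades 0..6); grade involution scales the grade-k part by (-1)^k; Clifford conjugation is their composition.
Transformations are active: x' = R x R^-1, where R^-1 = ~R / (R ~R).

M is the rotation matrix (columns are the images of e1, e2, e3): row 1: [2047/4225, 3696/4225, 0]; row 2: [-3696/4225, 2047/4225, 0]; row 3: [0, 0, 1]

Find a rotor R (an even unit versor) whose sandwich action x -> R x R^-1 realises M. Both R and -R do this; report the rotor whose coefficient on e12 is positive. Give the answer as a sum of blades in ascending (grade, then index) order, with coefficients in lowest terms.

Method: write R = a + b12*e12 + b13*e13 + b23*e23 with a^2 + b12^2 + b13^2 + b23^2 = 1 (so R^-1 = ~R). Expanding the columns R e_j ~R gives tr M = 4a^2 - 1 and, from the antisymmetric part, M21 - M12 = -4a*b12, M13 - M31 = 4a*b13, M32 - M23 = -4a*b23.
Here tr M = 8319/4225, so a^2 = (1 + tr M)/4 = 3136/4225 and a = ±56/65. Taking a = 56/65: M21 - M12 = -7392/4225, M13 - M31 = 0, M32 - M23 = 0, giving b12 = 33/65, b13 = 0, b23 = 0, i.e. R = 56/65 + 33/65*e12.
Its e12 coefficient is already positive.
Answer: 56/65 + 33/65*e12. Sheet selection: the two-to-one cover makes ±R indistinguishable at the matrix level (trace 8319/4225), so uniqueness comes from the required sign on e12.


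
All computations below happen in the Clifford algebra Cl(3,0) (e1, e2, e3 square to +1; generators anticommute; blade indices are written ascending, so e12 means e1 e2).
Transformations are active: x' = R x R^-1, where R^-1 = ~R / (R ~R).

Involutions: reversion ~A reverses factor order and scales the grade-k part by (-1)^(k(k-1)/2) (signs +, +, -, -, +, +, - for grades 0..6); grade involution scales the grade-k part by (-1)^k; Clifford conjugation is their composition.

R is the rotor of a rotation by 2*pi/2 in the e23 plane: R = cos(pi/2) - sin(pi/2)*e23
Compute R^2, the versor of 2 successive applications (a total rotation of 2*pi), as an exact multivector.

The rotor phase is half the rotation angle and phases add under composition, so 2 steps in the e23 plane accumulate phase 2*(pi/2) = pi: R^2 = cos(pi) - sin(pi)*e23.
cos(pi) = -1 and sin(pi) = 0, so R^2 = -1. The total rotation 2*pi is 1 full turn, so every vector returns to itself, yet the rotor is -1, on the OTHER sheet of the double cover (an odd number of 2*pi turns).
Answer: -1


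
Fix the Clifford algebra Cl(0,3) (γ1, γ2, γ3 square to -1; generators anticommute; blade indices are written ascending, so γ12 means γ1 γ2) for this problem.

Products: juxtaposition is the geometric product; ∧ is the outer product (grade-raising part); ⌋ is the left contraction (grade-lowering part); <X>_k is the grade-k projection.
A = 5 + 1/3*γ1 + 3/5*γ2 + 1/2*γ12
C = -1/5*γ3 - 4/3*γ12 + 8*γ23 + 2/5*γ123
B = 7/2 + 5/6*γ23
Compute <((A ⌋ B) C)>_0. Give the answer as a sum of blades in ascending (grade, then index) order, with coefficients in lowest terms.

step 1: 35/2 - 1/2*γ3 + 25/6*γ23
step 2: -1003/30 - 5/3*γ1 - 19/6*γ2 - 7/2*γ3 - 347/15*γ12 - 50/9*γ13 + 140*γ23 + 23/3*γ123
step 3: -1003/30
Answer: -1003/30


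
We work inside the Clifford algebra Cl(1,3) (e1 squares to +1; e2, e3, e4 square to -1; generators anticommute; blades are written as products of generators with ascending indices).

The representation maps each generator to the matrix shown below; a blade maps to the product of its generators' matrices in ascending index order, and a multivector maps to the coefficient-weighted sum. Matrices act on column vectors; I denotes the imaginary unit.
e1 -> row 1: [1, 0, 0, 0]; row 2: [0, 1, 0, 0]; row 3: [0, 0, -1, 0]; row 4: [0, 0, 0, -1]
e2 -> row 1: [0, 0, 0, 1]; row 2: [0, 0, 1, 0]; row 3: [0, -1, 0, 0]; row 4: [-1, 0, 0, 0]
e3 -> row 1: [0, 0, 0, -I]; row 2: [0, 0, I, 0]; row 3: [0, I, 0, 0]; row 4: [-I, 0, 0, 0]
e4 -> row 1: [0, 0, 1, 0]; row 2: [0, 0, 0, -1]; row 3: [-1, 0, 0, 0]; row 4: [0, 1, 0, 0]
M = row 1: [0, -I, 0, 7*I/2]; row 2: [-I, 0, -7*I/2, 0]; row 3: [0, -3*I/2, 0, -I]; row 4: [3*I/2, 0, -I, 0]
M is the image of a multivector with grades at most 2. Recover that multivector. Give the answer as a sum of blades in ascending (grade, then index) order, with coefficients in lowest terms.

Method: the blade images are trace-orthogonal — tr(rho(e_A) rho(e_B)^-1) = 4 if A = B and 0 otherwise — and rho(e_A)^-1 = (e_A)^2 * rho(e_A) with (e_A)^2 = +1 or -1, so the coefficient of e_A in the preimage is (e_A)^2 * tr(M rho(e_A))/4.
Nonzero projections over blades of grade <= 2: e3: (e3)^2 = -1, tr(M rho(e3)) = 10, coefficient -5/2; e1 e3: (e1 e3)^2 = +1, tr(M rho(e1 e3)) = -4, coefficient -1; e3 e4: (e3 e4)^2 = -1, tr(M rho(e3 e4)) = -4, coefficient 1. Every other blade of grade <= 2 projects to 0.
Answer: -5/2*e3 - e1 e3 + e3 e4


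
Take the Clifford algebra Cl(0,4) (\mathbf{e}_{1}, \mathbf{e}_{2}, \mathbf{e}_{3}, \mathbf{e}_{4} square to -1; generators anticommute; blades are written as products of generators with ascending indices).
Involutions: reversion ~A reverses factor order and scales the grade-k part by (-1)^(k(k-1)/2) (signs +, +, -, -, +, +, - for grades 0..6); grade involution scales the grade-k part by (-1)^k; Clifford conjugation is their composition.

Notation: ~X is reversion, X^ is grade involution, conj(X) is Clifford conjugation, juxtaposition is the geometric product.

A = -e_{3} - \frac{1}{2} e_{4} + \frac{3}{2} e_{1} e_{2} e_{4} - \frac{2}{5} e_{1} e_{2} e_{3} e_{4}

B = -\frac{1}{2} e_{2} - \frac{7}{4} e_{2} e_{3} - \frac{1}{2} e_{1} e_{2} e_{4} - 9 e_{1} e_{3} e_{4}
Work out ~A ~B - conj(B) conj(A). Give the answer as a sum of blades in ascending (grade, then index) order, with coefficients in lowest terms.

first term: -\frac{3}{4} + \frac{37}{20} e_{2} - \frac{1}{5} e_{3} + \frac{1}{4} e_{1} e_{2} + \frac{9}{2} e_{1} e_{3} - \frac{151}{20} e_{1} e_{4} + 13 e_{2} e_{3} - \frac{1}{4} e_{2} e_{4} + \frac{97}{40} e_{1} e_{3} e_{4} - \frac{7}{8} e_{2} e_{3} e_{4} - \frac{1}{2} e_{1} e_{2} e_{3} e_{4}
second term: -\frac{3}{4} + \frac{37}{20} e_{2} - \frac{1}{5} e_{3} + \frac{1}{4} e_{1} e_{2} + \frac{9}{2} e_{1} e_{3} - \frac{151}{20} e_{1} e_{4} - 13 e_{2} e_{3} + \frac{1}{4} e_{2} e_{4} + \frac{97}{40} e_{1} e_{3} e_{4} + \frac{7}{8} e_{2} e_{3} e_{4} + \frac{1}{2} e_{1} e_{2} e_{3} e_{4}
Answer: 26 e_{2} e_{3} - \frac{1}{2} e_{2} e_{4} - \frac{7}{4} e_{2} e_{3} e_{4} - e_{1} e_{2} e_{3} e_{4}
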